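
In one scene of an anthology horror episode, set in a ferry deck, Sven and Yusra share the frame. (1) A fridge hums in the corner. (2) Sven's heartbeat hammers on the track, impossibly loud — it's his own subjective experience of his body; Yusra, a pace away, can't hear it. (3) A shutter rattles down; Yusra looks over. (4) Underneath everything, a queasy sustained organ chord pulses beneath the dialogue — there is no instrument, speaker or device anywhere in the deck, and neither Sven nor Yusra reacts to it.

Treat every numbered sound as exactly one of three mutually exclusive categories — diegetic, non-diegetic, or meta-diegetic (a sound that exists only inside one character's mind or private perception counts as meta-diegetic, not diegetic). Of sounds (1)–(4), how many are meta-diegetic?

(1) is diegetic: ambient/room sound belonging to the story's physical space.
(2) a subjective body sound — Sven's private perception, inaudible to Yusra → meta-diegetic.
Sound (3): the sound comes from a shutter physically present in the location, so diegetic.
Sound (4): score with no on-screen or off-screen source; it exists for the audience alone, so non-diegetic.
Meta-diegetic: (2) — that's 1.

1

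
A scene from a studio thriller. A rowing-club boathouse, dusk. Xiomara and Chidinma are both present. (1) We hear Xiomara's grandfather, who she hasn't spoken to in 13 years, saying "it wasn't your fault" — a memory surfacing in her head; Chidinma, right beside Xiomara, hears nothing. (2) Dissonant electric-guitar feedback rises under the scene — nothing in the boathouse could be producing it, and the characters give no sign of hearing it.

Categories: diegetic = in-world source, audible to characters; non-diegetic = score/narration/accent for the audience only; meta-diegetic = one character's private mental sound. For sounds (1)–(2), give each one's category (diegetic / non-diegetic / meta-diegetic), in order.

Sound (1): it's Xiomara's recollection rendered as sound; the other character can't hear it, so meta-diegetic.
Sound (2): nothing in the boathouse produces it and the characters don't hear it — pure soundtrack, so non-diegetic.

meta-diegetic, non-diegetic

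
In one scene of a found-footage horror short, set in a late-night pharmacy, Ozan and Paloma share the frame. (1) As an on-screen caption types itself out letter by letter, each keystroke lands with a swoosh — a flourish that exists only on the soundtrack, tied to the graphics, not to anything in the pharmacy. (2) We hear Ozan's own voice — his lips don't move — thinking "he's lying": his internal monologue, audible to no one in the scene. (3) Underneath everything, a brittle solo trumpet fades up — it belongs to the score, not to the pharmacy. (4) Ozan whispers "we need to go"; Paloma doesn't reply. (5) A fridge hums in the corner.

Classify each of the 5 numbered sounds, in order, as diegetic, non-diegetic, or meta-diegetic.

(1) it accompanies on-screen graphics, not anything inside the story world → non-diegetic.
(2) internal monologue — inside Ozan's mind, not spoken into the scene → meta-diegetic.
(3) score with no on-screen or off-screen source; it exists for the audience alone → non-diegetic.
(4) spoken by a character present in the story world → diegetic.
Sound (5): a fridge is part of the location's real environment, so diegetic.

non-diegetic, meta-diegetic, non-diegetic, diegetic, diegetic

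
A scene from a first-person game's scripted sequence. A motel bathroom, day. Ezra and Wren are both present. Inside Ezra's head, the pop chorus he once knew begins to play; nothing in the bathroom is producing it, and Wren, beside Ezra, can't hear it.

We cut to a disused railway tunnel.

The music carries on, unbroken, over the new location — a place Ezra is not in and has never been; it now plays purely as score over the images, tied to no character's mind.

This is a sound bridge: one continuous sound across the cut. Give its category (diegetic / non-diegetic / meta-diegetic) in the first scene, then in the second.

meta-diegetic, non-diegetic

Scene one: the music exists only inside Ezra's mind; Wren can't hear it → meta-diegetic.
Scene two: it's detached from Ezra entirely and plays over unrelated images with no in-world source — conventional underscore → non-diegetic.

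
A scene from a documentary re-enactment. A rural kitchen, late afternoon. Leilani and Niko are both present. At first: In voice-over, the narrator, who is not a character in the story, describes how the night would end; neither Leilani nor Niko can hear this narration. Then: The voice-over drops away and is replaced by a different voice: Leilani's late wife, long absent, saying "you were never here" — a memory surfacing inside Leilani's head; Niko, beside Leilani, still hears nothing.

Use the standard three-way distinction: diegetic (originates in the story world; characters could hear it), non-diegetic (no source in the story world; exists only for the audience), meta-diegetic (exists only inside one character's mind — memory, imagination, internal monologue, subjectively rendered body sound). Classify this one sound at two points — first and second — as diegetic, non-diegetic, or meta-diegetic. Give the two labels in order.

non-diegetic, meta-diegetic

First: the external narrator addresses only the audience — outside the story world → non-diegetic.
Second: the replacement voice is a memory inside Leilani's mind specifically → meta-diegetic.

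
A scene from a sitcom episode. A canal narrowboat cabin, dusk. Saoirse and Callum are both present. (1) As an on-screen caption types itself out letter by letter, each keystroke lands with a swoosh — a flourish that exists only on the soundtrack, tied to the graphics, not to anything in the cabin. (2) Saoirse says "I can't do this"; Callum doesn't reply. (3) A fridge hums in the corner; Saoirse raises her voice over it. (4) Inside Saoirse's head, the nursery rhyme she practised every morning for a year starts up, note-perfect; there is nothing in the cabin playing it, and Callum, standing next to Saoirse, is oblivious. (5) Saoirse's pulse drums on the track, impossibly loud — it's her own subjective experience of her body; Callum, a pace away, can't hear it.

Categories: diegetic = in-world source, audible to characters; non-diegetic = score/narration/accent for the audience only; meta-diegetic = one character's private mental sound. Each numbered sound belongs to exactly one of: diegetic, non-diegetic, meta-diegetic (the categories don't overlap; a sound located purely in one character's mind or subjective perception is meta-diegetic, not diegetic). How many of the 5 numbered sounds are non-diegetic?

(1) is non-diegetic: it accompanies on-screen graphics, not anything inside the story world.
Sound (2): spoken by a character present in the story world, so diegetic.
(3) is diegetic: a fridge is part of the location's real environment.
(4) is meta-diegetic: it lives in Saoirse's subjectivity, not in the cabin.
(5) is meta-diegetic: point-of-audition from inside Saoirse's body; not a sound in the room.
Non-diegetic: (1) — that's 1.

1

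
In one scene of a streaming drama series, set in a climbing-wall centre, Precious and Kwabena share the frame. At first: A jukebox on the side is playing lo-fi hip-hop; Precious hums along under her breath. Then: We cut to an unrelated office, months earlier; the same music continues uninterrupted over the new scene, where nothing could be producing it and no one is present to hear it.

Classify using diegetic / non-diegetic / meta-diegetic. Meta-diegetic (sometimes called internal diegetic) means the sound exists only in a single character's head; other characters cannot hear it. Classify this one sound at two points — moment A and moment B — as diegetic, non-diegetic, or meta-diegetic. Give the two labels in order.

diegetic, non-diegetic

Moment A: a jukebox is a real in-scene source and Precious reacts to it → diegetic.
Moment B: there is no longer any in-world source and no one can hear it — it has become underscore → non-diegetic.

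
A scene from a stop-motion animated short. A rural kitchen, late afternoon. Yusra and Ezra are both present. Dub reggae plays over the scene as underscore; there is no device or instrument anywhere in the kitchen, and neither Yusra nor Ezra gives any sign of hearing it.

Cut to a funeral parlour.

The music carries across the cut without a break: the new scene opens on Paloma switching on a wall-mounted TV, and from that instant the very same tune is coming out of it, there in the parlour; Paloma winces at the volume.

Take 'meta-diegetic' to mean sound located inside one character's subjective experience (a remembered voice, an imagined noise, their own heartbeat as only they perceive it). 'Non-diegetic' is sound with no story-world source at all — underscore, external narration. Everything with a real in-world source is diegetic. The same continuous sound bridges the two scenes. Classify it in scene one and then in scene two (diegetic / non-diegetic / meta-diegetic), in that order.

Scene one: there's no in-world source anywhere and no character hears it — underscore for the audience only → non-diegetic.
Scene two: once Paloma turns on a wall-mounted TV, the music has a real source in the story world and Paloma reacts to it → diegetic.

non-diegetic, diegetic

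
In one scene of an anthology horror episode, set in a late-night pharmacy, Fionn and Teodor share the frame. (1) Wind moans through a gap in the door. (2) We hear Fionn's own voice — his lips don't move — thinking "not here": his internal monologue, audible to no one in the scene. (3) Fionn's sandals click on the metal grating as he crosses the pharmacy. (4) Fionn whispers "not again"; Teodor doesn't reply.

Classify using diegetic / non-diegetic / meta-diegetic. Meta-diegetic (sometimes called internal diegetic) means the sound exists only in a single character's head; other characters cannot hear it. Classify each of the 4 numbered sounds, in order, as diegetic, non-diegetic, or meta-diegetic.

diegetic, meta-diegetic, diegetic, diegetic

Sound (1): it's the actual ambient sound of the location, so diegetic.
(2) is meta-diegetic: it's Fionn's unspoken thought, heard only by the audience via his subjectivity.
(3) is diegetic: it's the physical sound of Fionn moving in the space.
Sound (4): on-screen dialogue — Fionn speaks and Teodor is there to hear, so diegetic.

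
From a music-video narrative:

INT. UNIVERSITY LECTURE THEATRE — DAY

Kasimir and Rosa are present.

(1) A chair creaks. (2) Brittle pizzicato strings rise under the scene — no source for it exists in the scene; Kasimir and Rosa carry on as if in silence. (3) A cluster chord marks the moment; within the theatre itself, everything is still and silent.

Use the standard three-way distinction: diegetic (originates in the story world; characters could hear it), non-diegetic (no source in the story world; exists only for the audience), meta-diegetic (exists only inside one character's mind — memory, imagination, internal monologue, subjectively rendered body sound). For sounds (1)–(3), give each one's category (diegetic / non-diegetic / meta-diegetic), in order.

Sound (1): the sound comes from a chair physically present in the location, so diegetic.
Sound (2): it has no source in the story world and no character can hear it — it's underscore, so non-diegetic.
Sound (3): an editorial stinger — it belongs to the cut, not the story world, so non-diegetic.

diegetic, non-diegetic, non-diegetic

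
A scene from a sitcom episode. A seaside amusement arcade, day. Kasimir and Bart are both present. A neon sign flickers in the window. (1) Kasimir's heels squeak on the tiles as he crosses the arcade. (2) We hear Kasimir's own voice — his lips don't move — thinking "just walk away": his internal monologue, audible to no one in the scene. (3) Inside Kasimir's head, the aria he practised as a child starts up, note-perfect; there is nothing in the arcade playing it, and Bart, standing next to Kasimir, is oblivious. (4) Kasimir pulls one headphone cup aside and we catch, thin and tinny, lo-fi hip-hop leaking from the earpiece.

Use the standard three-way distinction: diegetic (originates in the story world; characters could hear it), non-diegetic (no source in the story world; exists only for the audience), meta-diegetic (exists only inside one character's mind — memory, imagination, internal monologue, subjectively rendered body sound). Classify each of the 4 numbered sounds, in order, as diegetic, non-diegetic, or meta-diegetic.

diegetic, meta-diegetic, meta-diegetic, diegetic

Sound (1): it's the physical sound of Kasimir moving in the space, so diegetic.
(2) internal monologue — inside Kasimir's mind, not spoken into the scene → meta-diegetic.
(3) it lives in Kasimir's subjectivity, not in the arcade → meta-diegetic.
(4) the earpiece is a real device on Kasimir's head — source music → diegetic.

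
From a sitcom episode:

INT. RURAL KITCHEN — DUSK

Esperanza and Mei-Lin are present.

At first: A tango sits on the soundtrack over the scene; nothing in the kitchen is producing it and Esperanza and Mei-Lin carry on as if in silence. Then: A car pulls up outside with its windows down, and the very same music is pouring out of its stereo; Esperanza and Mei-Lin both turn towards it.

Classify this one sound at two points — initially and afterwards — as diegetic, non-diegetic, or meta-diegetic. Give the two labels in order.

non-diegetic, diegetic

Initially: no in-world source exists and no character can hear it — underscore → non-diegetic.
Afterwards: the car stereo is now a real source in the story world and the characters hear it → diegetic.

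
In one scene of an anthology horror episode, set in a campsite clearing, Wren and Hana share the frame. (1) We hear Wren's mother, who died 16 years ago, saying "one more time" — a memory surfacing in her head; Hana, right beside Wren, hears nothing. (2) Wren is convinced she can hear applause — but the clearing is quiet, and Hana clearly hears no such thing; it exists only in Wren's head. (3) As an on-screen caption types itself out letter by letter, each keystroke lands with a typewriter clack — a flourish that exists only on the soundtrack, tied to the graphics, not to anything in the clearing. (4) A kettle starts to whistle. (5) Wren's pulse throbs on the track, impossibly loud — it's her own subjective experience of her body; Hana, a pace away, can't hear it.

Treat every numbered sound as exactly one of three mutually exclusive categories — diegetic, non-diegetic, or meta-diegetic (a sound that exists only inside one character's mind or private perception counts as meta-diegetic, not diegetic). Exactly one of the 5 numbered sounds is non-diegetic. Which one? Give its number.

3

Sound (1): the voice is a memory playing only inside Wren's mind; Hana can't hear it, so meta-diegetic.
(2) subjective to Wren: the clearing is silent and Hana hears nothing → meta-diegetic.
(3) is non-diegetic: the caption isn't part of the story world, so neither is the sound tied to it.
(4) a kettle is a real object/event in the scene's world → diegetic.
Sound (5): point-of-audition from inside Wren's body; not a sound in the room, so meta-diegetic.
Only (3) is non-diegetic.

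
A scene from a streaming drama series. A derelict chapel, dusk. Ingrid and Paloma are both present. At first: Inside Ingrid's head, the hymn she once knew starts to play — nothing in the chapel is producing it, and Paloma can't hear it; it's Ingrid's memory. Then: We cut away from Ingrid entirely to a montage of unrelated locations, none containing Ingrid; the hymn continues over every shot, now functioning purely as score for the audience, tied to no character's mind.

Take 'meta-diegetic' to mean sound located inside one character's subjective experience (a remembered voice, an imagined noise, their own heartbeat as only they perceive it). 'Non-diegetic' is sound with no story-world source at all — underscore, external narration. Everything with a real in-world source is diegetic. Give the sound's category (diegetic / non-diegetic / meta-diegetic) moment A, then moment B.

meta-diegetic, non-diegetic

Moment A: the music lives inside Ingrid's mind alone; Paloma can't hear it → meta-diegetic.
Moment B: once it plays over shots Ingrid isn't in, detached from any character's subjectivity, it's conventional underscore → non-diegetic.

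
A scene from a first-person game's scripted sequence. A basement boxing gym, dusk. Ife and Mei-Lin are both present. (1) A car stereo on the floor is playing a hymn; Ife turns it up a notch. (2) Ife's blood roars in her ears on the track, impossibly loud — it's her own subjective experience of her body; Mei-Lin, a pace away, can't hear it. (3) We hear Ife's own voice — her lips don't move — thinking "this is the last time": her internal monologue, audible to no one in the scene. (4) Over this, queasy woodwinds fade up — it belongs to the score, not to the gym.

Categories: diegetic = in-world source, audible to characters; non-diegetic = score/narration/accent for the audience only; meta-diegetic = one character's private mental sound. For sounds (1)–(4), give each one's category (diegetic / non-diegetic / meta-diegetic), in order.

diegetic, meta-diegetic, meta-diegetic, non-diegetic

(1) is diegetic: the music comes from an on-screen device that Ife responds to.
Sound (2): point-of-audition from inside Ife's body; not a sound in the room, so meta-diegetic.
(3) is meta-diegetic: it's Ife's unspoken thought, heard only by the audience via her subjectivity.
Sound (4): score with no on-screen or off-screen source; it exists for the audience alone, so non-diegetic.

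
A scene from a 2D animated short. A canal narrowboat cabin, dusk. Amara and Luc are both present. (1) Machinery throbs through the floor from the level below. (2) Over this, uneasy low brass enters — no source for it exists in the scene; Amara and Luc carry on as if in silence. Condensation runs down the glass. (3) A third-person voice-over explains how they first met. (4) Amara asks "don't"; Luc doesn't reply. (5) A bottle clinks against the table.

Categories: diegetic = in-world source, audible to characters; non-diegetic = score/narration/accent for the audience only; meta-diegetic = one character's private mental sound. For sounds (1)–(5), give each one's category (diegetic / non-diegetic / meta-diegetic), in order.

diegetic, non-diegetic, non-diegetic, diegetic, diegetic

(1) machinery is part of the location's real environment → diegetic.
(2) is non-diegetic: it has no source in the story world and no character can hear it — it's underscore.
(3) is non-diegetic: external voice-over — not a character, not heard by anyone in the scene.
(4) spoken by a character present in the story world → diegetic.
(5) the sound comes from a bottle physically present in the location → diegetic.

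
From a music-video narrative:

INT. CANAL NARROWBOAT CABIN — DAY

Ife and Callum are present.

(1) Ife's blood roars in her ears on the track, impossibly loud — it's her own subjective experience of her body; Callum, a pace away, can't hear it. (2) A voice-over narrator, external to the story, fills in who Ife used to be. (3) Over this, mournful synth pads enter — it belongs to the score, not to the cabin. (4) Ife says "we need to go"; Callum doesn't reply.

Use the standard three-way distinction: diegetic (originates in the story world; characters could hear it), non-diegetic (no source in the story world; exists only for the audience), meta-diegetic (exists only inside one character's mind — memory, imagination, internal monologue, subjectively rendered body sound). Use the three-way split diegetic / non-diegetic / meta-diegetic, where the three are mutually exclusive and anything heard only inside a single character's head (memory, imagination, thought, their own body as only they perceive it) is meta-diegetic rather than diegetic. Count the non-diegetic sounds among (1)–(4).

Sound (1): it's Ife's internal bodily sensation rendered as sound; only Ife 'hears' it, so meta-diegetic.
Sound (2): commentary laid over the scene from outside the fiction, so non-diegetic.
(3) is non-diegetic: it has no source in the story world and no character can hear it — it's underscore.
(4) spoken by a character present in the story world → diegetic.
Non-diegetic: (2), (3) — that's 2.

2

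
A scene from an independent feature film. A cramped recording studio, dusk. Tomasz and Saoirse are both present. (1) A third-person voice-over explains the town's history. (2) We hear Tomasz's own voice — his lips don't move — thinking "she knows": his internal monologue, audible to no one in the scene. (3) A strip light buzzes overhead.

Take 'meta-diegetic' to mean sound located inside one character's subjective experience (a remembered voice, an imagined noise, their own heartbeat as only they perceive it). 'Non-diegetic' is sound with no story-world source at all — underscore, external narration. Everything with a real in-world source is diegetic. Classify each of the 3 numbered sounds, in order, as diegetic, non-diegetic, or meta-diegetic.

non-diegetic, meta-diegetic, diegetic

(1) is non-diegetic: external voice-over — not a character, not heard by anyone in the scene.
(2) it's Tomasz's unspoken thought, heard only by the audience via his subjectivity → meta-diegetic.
Sound (3): it's the actual ambient sound of the location, so diegetic.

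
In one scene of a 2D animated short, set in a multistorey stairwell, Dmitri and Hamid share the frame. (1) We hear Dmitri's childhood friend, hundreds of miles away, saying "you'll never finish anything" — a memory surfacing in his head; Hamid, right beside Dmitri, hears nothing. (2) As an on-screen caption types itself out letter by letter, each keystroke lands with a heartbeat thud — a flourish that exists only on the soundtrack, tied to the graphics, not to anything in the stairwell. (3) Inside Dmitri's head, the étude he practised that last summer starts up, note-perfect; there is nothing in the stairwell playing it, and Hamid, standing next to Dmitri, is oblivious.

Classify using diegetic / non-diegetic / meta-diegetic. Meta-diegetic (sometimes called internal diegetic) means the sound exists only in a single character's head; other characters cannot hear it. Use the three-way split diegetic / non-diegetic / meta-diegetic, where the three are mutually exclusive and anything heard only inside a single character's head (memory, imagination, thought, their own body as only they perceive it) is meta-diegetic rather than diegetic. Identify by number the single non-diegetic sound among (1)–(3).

Sound (1): a remembered line, private to Dmitri — not present in the room, not audible to Hamid, so meta-diegetic.
(2) is non-diegetic: it accompanies on-screen graphics, not anything inside the story world.
(3) it lives in Dmitri's subjectivity, not in the stairwell → meta-diegetic.
Only (2) is non-diegetic.

2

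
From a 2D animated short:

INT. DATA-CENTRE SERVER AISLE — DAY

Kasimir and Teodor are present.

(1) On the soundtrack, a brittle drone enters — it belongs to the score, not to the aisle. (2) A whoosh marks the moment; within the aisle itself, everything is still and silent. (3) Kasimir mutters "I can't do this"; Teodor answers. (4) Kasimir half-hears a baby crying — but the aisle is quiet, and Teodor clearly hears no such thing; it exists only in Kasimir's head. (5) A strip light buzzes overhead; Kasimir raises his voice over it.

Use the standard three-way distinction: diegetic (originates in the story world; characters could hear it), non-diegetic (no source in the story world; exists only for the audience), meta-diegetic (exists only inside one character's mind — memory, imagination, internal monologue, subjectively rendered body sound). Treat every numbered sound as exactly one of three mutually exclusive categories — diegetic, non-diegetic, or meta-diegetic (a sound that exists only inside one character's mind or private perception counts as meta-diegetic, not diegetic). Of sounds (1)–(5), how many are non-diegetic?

2

Sound (1): nothing in the aisle produces it and the characters don't hear it — pure soundtrack, so non-diegetic.
(2) nothing in the scene produces it; it's an accent added for the audience → non-diegetic.
(3) is diegetic: Kasimir is a character speaking aloud in the scene.
(4) subjective to Kasimir: the aisle is silent and Teodor hears nothing → meta-diegetic.
(5) is diegetic: ambient/room sound belonging to the story's physical space.
Non-diegetic: (1), (2) — that's 2.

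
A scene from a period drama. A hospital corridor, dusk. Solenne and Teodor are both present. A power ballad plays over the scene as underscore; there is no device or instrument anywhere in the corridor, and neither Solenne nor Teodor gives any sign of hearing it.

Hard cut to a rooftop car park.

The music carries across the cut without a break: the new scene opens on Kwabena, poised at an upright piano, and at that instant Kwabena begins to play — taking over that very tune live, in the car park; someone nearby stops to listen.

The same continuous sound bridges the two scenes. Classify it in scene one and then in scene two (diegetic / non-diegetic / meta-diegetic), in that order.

Scene one: there's no in-world source anywhere and no character hears it — underscore for the audience only → non-diegetic.
Scene two: from the moment Kwabena starts playing, the tune is being performed on an upright piano inside the story world and another character hears it → diegetic.

non-diegetic, diegetic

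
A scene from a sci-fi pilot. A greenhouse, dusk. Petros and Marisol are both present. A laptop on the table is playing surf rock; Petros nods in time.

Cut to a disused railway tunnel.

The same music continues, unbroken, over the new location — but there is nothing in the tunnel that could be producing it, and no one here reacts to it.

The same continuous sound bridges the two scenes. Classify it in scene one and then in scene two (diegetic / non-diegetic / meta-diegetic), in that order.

diegetic, non-diegetic

Scene one: a laptop is an on-screen source and Petros reacts to it → diegetic.
Scene two: there is no source in the tunnel and no one hears it — it's now underscore → non-diegetic.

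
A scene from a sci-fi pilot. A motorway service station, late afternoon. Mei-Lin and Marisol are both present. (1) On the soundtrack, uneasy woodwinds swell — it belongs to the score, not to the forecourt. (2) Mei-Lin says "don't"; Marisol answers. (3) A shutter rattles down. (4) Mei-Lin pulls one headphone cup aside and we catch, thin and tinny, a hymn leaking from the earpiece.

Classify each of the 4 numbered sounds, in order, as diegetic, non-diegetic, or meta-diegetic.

non-diegetic, diegetic, diegetic, diegetic

(1) score with no on-screen or off-screen source; it exists for the audience alone → non-diegetic.
Sound (2): Mei-Lin is a character speaking aloud in the scene, so diegetic.
(3) is diegetic: an in-world source (a shutter); characters could hear it.
Sound (4): the earpiece is a real device on Mei-Lin's head — source music, so diegetic.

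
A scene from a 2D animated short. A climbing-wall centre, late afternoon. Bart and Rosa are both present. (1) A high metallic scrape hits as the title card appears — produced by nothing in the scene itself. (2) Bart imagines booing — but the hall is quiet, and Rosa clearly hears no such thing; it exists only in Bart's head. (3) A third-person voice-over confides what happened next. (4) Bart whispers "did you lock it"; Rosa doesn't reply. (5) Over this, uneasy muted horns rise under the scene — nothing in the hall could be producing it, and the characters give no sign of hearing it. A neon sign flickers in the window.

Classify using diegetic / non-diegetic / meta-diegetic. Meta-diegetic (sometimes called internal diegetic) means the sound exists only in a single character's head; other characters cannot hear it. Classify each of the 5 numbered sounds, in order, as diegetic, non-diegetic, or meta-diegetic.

non-diegetic, meta-diegetic, non-diegetic, diegetic, non-diegetic

(1) is non-diegetic: an editorial stinger — it belongs to the cut, not the story world.
Sound (2): Bart alone 'hears' it — an imagined sound, not present in the space, so meta-diegetic.
Sound (3): external voice-over — not a character, not heard by anyone in the scene, so non-diegetic.
(4) is diegetic: on-screen dialogue — Bart speaks and Rosa is there to hear.
(5) score with no on-screen or off-screen source; it exists for the audience alone → non-diegetic.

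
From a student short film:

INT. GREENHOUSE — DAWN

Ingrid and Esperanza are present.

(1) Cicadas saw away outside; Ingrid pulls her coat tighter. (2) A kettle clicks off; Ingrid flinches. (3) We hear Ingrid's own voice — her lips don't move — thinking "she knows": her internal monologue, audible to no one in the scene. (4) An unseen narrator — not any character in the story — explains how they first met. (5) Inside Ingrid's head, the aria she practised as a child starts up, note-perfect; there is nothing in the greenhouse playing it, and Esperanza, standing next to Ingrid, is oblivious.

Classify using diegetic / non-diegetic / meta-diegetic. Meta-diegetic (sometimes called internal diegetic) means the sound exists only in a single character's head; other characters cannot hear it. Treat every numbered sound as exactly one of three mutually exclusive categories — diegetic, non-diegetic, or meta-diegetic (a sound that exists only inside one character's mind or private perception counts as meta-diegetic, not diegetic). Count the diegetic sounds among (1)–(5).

(1) is diegetic: cicadas is part of the location's real environment.
Sound (2): an in-world source (a kettle); characters could hear it, so diegetic.
(3) is meta-diegetic: Ingrid's thought-voice: a private mental sound no other character can hear.
Sound (4): external voice-over — not a character, not heard by anyone in the scene, so non-diegetic.
(5) remembered music, private to Ingrid — Esperanza is oblivious because it isn't in the room → meta-diegetic.
Diegetic: (1), (2) — that's 2.

2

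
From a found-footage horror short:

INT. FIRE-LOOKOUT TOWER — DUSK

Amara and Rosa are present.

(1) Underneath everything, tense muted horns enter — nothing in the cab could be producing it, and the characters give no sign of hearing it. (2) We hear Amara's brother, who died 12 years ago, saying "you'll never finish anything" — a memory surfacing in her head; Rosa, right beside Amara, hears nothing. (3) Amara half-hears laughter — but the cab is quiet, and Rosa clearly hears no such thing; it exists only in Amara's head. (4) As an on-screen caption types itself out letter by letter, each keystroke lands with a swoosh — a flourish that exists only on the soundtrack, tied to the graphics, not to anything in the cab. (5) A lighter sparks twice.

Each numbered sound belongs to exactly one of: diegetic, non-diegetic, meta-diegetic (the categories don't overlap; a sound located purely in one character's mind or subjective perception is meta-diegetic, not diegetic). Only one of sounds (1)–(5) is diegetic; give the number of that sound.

5

(1) it has no source in the story world and no character can hear it — it's underscore → non-diegetic.
Sound (2): a remembered line, private to Amara — not present in the room, not audible to Rosa, so meta-diegetic.
Sound (3): the sound is imagined by Amara; nothing in the story world is producing it and Rosa can't hear it, so meta-diegetic.
(4) is non-diegetic: sound married to a title/caption — outside the diegesis by definition.
(5) is diegetic: the sound comes from a lighter physically present in the location.
Only (5) is diegetic.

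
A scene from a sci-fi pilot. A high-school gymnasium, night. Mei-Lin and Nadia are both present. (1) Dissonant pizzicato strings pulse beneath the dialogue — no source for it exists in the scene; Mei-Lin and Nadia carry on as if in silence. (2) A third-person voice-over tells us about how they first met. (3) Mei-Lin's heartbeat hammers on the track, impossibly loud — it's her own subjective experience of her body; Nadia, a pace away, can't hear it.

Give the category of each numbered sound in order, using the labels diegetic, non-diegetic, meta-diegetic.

(1) nothing in the gym produces it and the characters don't hear it — pure soundtrack → non-diegetic.
(2) external voice-over — not a character, not heard by anyone in the scene → non-diegetic.
(3) is meta-diegetic: it's Mei-Lin's internal bodily sensation rendered as sound; only Mei-Lin 'hears' it.

non-diegetic, non-diegetic, meta-diegetic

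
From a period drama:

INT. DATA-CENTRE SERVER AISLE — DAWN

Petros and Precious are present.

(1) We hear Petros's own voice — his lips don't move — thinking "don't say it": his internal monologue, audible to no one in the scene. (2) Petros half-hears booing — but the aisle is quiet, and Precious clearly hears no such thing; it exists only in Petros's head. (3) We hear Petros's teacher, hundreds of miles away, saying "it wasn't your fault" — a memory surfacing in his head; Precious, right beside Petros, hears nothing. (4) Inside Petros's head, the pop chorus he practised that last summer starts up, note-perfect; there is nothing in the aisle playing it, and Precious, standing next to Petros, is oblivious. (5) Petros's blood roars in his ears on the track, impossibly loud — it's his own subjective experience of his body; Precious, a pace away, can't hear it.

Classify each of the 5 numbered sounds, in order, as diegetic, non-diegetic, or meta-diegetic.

(1) is meta-diegetic: it's Petros's unspoken thought, heard only by the audience via his subjectivity.
Sound (2): Petros alone 'hears' it — an imagined sound, not present in the space, so meta-diegetic.
(3) a remembered line, private to Petros — not present in the room, not audible to Precious → meta-diegetic.
Sound (4): remembered music, private to Petros — Precious is oblivious because it isn't in the room, so meta-diegetic.
Sound (5): it's Petros's internal bodily sensation rendered as sound; only Petros 'hears' it, so meta-diegetic.

meta-diegetic, meta-diegetic, meta-diegetic, meta-diegetic, meta-diegetic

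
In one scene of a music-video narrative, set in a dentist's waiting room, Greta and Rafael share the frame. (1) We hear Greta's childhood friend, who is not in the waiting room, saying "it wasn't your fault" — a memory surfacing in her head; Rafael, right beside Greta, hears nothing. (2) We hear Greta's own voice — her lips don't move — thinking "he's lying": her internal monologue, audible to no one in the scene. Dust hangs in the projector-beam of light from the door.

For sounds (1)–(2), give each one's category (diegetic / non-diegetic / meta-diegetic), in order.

(1) is meta-diegetic: it's Greta's recollection rendered as sound; the other character can't hear it.
(2) is meta-diegetic: Greta's thought-voice: a private mental sound no other character can hear.

meta-diegetic, meta-diegetic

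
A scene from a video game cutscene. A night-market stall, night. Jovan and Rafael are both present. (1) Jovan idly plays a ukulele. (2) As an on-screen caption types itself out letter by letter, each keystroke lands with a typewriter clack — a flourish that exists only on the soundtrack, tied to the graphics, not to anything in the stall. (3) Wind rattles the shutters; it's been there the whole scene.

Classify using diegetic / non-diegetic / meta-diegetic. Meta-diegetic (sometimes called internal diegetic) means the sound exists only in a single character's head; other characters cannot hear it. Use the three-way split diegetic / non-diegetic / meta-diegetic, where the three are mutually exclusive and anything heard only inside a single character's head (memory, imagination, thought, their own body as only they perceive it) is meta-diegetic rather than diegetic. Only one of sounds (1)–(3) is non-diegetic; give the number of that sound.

2

Sound (1): the instrument and the performer are both in the scene, so diegetic.
(2) the caption isn't part of the story world, so neither is the sound tied to it → non-diegetic.
Sound (3): it's the actual ambient sound of the location, so diegetic.
Only (2) is non-diegetic.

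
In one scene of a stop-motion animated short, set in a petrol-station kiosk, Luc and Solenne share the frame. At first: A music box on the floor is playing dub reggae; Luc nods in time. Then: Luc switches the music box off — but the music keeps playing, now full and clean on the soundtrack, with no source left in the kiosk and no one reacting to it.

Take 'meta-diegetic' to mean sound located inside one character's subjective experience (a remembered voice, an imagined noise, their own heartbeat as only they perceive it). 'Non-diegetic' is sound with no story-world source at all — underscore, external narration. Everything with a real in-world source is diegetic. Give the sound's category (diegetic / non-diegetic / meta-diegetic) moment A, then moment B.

diegetic, non-diegetic

Moment A: a music box is a real in-scene source and Luc reacts to it → diegetic.
Moment B: there is no longer any in-world source and no one can hear it — it has become underscore → non-diegetic.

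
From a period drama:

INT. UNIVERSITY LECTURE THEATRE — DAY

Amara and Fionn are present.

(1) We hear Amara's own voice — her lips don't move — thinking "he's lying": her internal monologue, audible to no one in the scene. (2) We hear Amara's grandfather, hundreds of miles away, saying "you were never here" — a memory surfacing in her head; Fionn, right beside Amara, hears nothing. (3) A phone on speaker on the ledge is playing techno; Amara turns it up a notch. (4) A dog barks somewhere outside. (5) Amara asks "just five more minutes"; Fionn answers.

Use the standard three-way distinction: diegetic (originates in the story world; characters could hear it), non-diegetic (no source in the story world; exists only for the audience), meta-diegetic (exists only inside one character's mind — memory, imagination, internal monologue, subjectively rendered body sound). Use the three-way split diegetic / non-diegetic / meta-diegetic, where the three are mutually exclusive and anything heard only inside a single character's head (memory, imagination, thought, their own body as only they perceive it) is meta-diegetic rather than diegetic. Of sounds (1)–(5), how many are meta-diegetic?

(1) internal monologue — inside Amara's mind, not spoken into the scene → meta-diegetic.
(2) is meta-diegetic: a remembered line, private to Amara — not present in the room, not audible to Fionn.
(3) a phone on speaker is a physical source in the scene and Amara reacts to it → diegetic.
(4) is diegetic: the sound comes from a dog physically present in the location.
Sound (5): Amara is a character speaking aloud in the scene, so diegetic.
Meta-diegetic: (1), (2) — that's 2.

2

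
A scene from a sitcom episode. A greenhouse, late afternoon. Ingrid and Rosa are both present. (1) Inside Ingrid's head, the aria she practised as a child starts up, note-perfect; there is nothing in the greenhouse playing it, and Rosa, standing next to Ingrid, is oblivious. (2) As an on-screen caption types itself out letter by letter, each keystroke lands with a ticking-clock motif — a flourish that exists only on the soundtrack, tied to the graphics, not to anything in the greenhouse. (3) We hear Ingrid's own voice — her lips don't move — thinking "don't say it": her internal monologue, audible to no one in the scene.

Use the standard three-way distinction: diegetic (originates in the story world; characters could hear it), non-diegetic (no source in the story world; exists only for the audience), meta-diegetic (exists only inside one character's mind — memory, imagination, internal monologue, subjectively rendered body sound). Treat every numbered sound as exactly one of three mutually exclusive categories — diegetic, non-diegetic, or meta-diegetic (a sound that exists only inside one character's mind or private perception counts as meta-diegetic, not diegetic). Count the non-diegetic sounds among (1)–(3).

1

Sound (1): it lives in Ingrid's subjectivity, not in the greenhouse, so meta-diegetic.
Sound (2): it accompanies on-screen graphics, not anything inside the story world, so non-diegetic.
Sound (3): internal monologue — inside Ingrid's mind, not spoken into the scene, so meta-diegetic.
Non-diegetic: (2) — that's 1.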